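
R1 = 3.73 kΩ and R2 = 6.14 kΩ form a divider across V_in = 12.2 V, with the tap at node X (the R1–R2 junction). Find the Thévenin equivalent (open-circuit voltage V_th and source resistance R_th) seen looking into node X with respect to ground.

With X open, the divider is unloaded: V_th = 12.2 × 6.14/9.870 = 7.589 V.
With V_in suppressed (replaced by a short), R_th = R1 ‖ R2 = (3.730 × 6.14)/(3.730 + 6.14) = 2.320 kΩ.

V_th ≈ 7.59 V, R_th ≈ 2.32 kΩ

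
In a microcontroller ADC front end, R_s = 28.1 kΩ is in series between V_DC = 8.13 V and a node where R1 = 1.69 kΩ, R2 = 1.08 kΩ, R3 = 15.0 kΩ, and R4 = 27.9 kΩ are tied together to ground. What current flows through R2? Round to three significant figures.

Combine the parallel branches: R_p = (1/1.69 + 1/1.08 + 1/15.0 + 1/27.9)⁻¹ = 0.6172 kΩ.
V_A by voltage divider: V_A = 8.13 × 0.6172/(28.1 + 0.6172) = 0.1747 V.
Branch current I = V_A/R2 = 0.1747/1.08 = 0.1618 mA.

I ≈ 0.162 mA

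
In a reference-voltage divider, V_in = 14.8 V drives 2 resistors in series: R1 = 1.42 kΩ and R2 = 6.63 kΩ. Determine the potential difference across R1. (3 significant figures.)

V ≈ 2.61 V

Series total: ΣR = 1.42 + 6.63 = 8.050 kΩ.
Voltage divider: V = V_in · (1.420 / 8.050) = 14.8 × 0.1764 = 2.611 V.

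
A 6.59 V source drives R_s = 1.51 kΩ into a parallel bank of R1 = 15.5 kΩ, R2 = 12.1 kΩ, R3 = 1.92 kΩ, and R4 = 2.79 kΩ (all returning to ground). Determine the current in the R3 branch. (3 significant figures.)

I ≈ 1.35 mA

Combine the parallel branches: R_p = (1/15.5 + 1/12.1 + 1/1.92 + 1/2.79)⁻¹ = 0.9743 kΩ.
V_A by voltage divider: V_A = 6.59 × 0.9743/(1.51 + 0.9743) = 2.584 V.
Branch current I = V_A/R3 = 2.584/1.92 = 1.346 mA.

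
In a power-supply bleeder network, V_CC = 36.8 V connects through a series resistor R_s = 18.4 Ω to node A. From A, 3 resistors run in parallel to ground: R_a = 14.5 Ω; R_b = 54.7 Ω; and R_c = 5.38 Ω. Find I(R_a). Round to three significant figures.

Combine the parallel branches: R_p = (1/14.5 + 1/54.7 + 1/5.38)⁻¹ = 3.661 Ω.
V_A by voltage divider: V_A = 36.8 × 3.661/(18.4 + 3.661) = 6.107 V.
I(R_a) = V_A / R_a = 6.107/14.5 = 0.4212 A.

I ≈ 0.421 A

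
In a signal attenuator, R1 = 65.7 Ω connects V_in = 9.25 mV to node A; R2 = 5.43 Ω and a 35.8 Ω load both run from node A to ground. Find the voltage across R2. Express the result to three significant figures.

V_out ≈ 0.619 mV

The load sits in parallel with R2, giving an effective lower resistance R2' = R2·R_L/(R2+R_L) = 4.715 Ω.
Voltage divider with the loaded lower leg: V_out = 9.25 × 4.715/(65.7 + 4.715) = 9.25 × 0.06696 = 0.6194 mV.
(Unloaded it would be 0.706 mV; the load pulls it down.)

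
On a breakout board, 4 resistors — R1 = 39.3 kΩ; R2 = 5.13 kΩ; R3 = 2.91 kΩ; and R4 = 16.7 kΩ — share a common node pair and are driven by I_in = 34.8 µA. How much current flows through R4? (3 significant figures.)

Total conductance ΣG = 1/39.3 + 1/5.13 + 1/2.91 + 1/16.7 = 0.6239 (units of 1/kΩ).
R4 takes the fraction G_k/ΣG = 0.05988/0.6239 = 0.09598, so I = 34.8 × 0.09598 = 3.340 µA.

I ≈ 3.34 µA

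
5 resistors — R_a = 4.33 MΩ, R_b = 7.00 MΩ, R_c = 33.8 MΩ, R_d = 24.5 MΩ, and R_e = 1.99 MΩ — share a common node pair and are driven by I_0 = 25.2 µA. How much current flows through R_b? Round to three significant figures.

I ≈ 3.80 µA

Conductances: ΣG = 1/4.33 + 1/7.00 + 1/33.8 + 1/24.5 + 1/1.99 = 0.9467 (1/MΩ).
By the current-divider rule, I = I_0 · G_k/ΣG = 25.2 × 0.1509 = 3.803 µA.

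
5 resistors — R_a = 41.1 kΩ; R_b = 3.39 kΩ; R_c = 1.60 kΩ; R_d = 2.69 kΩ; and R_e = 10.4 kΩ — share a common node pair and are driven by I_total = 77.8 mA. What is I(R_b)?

I ≈ 16.3 mA

Conductances: ΣG = 1/41.1 + 1/3.39 + 1/1.60 + 1/2.69 + 1/10.4 = 1.412 (1/kΩ).
By the current-divider rule, I = I_total · G_k/ΣG = 77.8 × 0.2089 = 16.25 mA.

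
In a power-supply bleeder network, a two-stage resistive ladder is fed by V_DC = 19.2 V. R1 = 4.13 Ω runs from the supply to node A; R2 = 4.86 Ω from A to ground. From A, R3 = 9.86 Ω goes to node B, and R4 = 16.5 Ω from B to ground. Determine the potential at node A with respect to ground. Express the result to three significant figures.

V_A ≈ 9.57 V

Node A sees R2 in parallel with the series input of stage 2, R3 + R4 = 26.36 Ω.
R2 ‖ (R3+R4) = 4.103 Ω.
V_A = 19.2 × 4.103/(4.13 + 4.103) = 9.569 V.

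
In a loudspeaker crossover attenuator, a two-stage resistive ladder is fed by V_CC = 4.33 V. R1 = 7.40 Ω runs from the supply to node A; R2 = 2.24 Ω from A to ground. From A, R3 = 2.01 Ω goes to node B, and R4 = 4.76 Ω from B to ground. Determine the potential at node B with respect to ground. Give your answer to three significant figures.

V_B ≈ 0.564 V

Looking into the second stage from A: R3 + R4 = 6.770 Ω appears in parallel with R2.
R2 ‖ (R3+R4) = 1.683 Ω.
First divider: V_A = V_CC · 1.683/(7.40 + 1.683) = 0.8024 V.
Stage 2 is unloaded, so V_B = V_A · R4/(R3+R4) = 0.8024 × 4.76/6.770 = 0.5641 V.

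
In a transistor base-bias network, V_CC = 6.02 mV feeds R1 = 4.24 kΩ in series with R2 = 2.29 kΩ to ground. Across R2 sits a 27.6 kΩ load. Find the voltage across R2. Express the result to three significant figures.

V_out ≈ 2.00 mV

R2 ‖ R_L = (2.29 × 27.6)/(2.29 + 27.6) = 2.115 kΩ.
Voltage divider with the loaded lower leg: V_out = 6.02 × 2.115/(4.24 + 2.115) = 6.02 × 0.3328 = 2.003 mV.
(Unloaded it would be 2.11 mV; the load pulls it down.)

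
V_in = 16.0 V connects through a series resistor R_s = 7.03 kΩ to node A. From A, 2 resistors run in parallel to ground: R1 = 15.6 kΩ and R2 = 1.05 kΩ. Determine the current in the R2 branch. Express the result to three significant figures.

Combine the parallel branches: R_p = (1/15.6 + 1/1.05)⁻¹ = 0.9838 kΩ.
Node voltage V_A = V_in · R_p/(R_s + R_p) = 16.0 × 0.1228 = 1.964 V.
Branch current I = V_A/R2 = 1.964/1.05 = 1.871 mA.
(Equivalently: I_total = 1.997 mA, then current-divider fraction G_k/ΣG = 0.9369.)

I ≈ 1.87 mA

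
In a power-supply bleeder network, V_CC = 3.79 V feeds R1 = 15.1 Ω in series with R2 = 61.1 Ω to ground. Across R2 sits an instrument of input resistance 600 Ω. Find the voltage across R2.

First combine the lower leg with the load: R2 ‖ R_L = 55.45 Ω.
Now apply the divider: V_out = 3.79 × 0.7860 = 2.979 V.

V_out ≈ 2.98 V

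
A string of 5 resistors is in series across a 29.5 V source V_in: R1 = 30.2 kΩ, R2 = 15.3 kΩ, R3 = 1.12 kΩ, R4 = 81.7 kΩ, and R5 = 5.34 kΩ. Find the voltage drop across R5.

Total series resistance ΣR = 30.2 + 15.3 + 1.12 + 81.7 + 5.34 = 133.7 kΩ.
V = V_in · R/ΣR = 29.5 × 0.03995 = 1.179 V.

V ≈ 1.18 V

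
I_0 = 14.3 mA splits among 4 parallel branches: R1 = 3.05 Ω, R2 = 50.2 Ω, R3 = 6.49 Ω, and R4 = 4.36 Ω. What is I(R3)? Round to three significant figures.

Conductances: ΣG = 1/3.05 + 1/50.2 + 1/6.49 + 1/4.36 = 0.7312 (1/Ω).
By the current-divider rule, I = I_0 · G_k/ΣG = 14.3 × 0.2107 = 3.013 mA.

I ≈ 3.01 mA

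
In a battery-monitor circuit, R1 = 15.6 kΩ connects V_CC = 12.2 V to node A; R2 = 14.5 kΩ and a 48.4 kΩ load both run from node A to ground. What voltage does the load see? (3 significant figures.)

V_out ≈ 5.09 V

The load sits in parallel with R2, giving an effective lower resistance R2' = R2·R_L/(R2+R_L) = 11.16 kΩ.
Voltage divider with the loaded lower leg: V_out = 12.2 × 11.16/(15.6 + 11.16) = 12.2 × 0.4170 = 5.087 V.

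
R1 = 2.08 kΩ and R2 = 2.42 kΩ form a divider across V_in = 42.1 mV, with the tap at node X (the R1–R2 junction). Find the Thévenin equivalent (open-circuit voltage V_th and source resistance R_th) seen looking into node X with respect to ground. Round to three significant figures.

Open-circuit (no load on X): V_th = V_in · R2/(R1 + R2) = 42.1 × 2.42/(2.080 + 2.42) = 22.64 mV.
With V_in suppressed (replaced by a short), R_th = R1 ‖ R2 = (2.080 × 2.42)/(2.080 + 2.42) = 1.119 kΩ.

V_th ≈ 22.6 mV, R_th ≈ 1.12 kΩ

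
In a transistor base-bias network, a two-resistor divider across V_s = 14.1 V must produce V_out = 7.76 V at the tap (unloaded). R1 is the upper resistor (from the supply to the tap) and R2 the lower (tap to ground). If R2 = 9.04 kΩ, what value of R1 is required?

R1 ≈ 7.39 kΩ

Required fraction k = V_out/V_s = 0.5504.
So R1 = R2 · (V_s/V_out − 1) = 9.04 × (14.1/7.76 − 1) = 9.04 × 0.8170 = 7.386 kΩ.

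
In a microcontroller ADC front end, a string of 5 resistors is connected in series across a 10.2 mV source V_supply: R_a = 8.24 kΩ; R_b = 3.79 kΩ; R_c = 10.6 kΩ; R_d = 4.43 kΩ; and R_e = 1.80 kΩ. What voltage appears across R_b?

V ≈ 1.34 mV

Total series resistance ΣR = 8.24 + 3.79 + 10.6 + 4.43 + 1.80 = 28.86 kΩ.
By the voltage-divider rule, V = 10.2 × 3.790/28.86 = 1.340 mV.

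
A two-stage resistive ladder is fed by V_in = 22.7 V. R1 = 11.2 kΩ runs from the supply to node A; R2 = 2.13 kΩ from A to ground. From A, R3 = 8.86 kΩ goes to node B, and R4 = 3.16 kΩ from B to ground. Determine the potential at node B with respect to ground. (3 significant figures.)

V_B ≈ 0.830 V

The second stage (R3 + R4 = 12.02 kΩ) loads node A in parallel with R2.
R2 ‖ (R3+R4) = 1.809 kΩ.
First divider: V_A = V_in · 1.809/(11.2 + 1.809) = 3.157 V.
Then the unloaded second divider: V_B = V_A × R4/(R3+R4) = 3.157 × 0.2629 = 0.8300 V.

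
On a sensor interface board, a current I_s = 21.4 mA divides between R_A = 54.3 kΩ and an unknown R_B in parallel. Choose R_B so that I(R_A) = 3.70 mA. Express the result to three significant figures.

In a two-way split, I_A/I_s = R_B/(R_A + R_B).
3.70/21.4 = R_B/(R_A + R_B) → R_B = R_A · (0.1729)/(1 − 0.1729) = 54.3 × 0.2090 = 11.35 kΩ.

R_B ≈ 11.4 kΩ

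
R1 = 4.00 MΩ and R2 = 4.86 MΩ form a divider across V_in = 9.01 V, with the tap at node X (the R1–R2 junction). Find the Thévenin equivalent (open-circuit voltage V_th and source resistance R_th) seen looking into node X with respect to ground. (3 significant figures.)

V_th ≈ 4.94 V, R_th ≈ 2.19 MΩ

With X open, the divider is unloaded: V_th = 9.01 × 4.86/8.860 = 4.942 V.
Looking into X with the source shorted: R_th = R1·R2/(R1+R2) = 4.000 × 4.86/8.860 = 2.194 MΩ.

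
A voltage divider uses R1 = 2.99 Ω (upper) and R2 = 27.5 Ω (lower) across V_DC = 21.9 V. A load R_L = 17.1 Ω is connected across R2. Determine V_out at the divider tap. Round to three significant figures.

V_out ≈ 17.1 V

First combine the lower leg with the load: R2 ‖ R_L = 10.54 Ω.
Then V_out = V_DC · R2'/(R1 + R2') = 21.9 × 10.54/13.53 = 17.06 V.
(Unloaded it would be 19.8 V; the load pulls it down.)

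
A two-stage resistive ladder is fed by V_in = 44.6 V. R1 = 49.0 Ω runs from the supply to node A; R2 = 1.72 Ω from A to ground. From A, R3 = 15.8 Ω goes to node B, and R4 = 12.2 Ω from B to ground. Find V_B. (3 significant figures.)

V_B ≈ 0.622 V

Looking into the second stage from A: R3 + R4 = 28.00 Ω appears in parallel with R2.
R2 ‖ (R3+R4) = 1.620 Ω.
So V_A = 44.6 × 0.03201 = 1.428 V.
V_B = V_A × 0.4357 = 0.6221 V.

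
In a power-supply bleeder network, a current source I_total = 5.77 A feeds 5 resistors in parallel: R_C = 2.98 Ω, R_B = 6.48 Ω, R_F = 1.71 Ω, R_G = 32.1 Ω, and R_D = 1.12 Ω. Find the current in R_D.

ΣG = 1/2.98 + 1/6.48 + 1/1.71 + 1/32.1 + 1/1.12 = 1.999.
R_D takes the fraction G_k/ΣG = 0.8929/1.999 = 0.4467, so I = 5.77 × 0.4467 = 2.578 A.

I ≈ 2.58 A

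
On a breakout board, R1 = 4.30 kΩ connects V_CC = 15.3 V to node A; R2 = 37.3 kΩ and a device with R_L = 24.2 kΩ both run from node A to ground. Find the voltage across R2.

V_out ≈ 11.8 V

First combine the lower leg with the load: R2 ‖ R_L = 14.68 kΩ.
Now apply the divider: V_out = 15.3 × 0.7734 = 11.83 V.
(Unloaded it would be 13.7 V; the load pulls it down.)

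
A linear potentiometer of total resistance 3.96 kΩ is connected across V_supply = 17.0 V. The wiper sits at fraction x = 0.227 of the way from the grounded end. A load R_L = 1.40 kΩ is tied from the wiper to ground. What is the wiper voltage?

The pot divides into 3.061 kΩ above the wiper and 0.8989 kΩ below.
Lower segment in parallel with the load: 0.8989 ‖ 1.40 = 0.5474 kΩ.
Then V_out = V_supply · 0.5474/(3.061 + 0.5474) = 2.579 V.
(Unloaded: V_out = x·V_supply = 3.86 V.)

V_out ≈ 2.58 V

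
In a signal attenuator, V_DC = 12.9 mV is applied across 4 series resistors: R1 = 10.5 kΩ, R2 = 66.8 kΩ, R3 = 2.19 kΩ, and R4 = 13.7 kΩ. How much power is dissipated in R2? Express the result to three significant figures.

The common current is I = 12.9/93.19 = 0.1384 µA.
P(R2) = I²·R2 = (0.1384)² × 66.8 = 1.280 nW.

P ≈ 1.28 nW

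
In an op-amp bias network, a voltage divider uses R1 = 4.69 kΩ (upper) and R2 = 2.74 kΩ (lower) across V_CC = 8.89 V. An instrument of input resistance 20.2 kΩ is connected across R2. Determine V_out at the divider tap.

R2 ‖ R_L = (2.74 × 20.2)/(2.74 + 20.2) = 2.413 kΩ.
Voltage divider with the loaded lower leg: V_out = 8.89 × 2.413/(4.69 + 2.413) = 8.89 × 0.3397 = 3.020 V.
(Unloaded it would be 3.28 V; the load pulls it down.)

V_out ≈ 3.02 V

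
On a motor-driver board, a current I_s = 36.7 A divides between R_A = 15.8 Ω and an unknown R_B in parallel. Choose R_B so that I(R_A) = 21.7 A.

R_B ≈ 22.9 Ω

The fraction through R_A equals R_B/(R_A+R_B).
21.7/36.7 = R_B/(R_A + R_B) → R_B = R_A · (0.5913)/(1 − 0.5913) = 15.8 × 1.447 = 22.86 Ω.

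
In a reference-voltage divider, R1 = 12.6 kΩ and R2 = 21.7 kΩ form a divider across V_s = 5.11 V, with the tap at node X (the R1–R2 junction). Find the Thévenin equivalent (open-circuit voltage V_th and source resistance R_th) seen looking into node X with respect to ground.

Open-circuit (no load on X): V_th = V_s · R2/(R1 + R2) = 5.11 × 21.7/(12.60 + 21.7) = 3.233 V.
Looking into X with the source shorted: R_th = R1·R2/(R1+R2) = 12.60 × 21.7/34.30 = 7.971 kΩ.

V_th ≈ 3.23 V, R_th ≈ 7.97 kΩ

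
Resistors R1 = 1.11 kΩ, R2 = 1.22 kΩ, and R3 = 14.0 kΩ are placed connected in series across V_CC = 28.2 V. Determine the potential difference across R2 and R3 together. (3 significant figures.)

V ≈ 26.3 V

ΣR = 1.11 + 1.22 + 14.0 = 16.33 kΩ.
R_{R2..R3} = 1.22 + 14.0 = 15.22 kΩ.
V = V_CC · R/ΣR = 28.2 × 0.9320 = 26.28 V.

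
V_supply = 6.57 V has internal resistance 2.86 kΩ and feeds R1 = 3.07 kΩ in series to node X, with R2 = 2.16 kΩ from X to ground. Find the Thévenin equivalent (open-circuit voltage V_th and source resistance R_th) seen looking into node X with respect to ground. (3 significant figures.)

V_th ≈ 1.75 V, R_th ≈ 1.58 kΩ

R1' = 2.86 + 3.07 = 5.930 kΩ (source resistance + R1).
V_th is the unloaded tap voltage: V_supply · R2/(R1'+R2) = 6.57 × 0.2670 = 1.754 V.
Looking into X with the source shorted: R_th = R1'·R2/(R1'+R2) = 5.930 × 2.16/8.090 = 1.583 kΩ.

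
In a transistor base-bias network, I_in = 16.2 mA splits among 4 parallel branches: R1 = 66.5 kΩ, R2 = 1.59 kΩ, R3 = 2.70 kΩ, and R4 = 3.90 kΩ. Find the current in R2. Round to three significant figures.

I ≈ 8.02 mA

Total conductance ΣG = 1/66.5 + 1/1.59 + 1/2.70 + 1/3.90 = 1.271 (units of 1/kΩ).
R2 takes the fraction G_k/ΣG = 0.6289/1.271 = 0.4949, so I = 16.2 × 0.4949 = 8.018 mA.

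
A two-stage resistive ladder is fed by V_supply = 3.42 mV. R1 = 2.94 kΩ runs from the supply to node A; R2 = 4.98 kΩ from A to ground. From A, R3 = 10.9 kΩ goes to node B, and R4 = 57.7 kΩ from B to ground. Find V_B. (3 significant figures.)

Node A sees R2 in parallel with the series input of stage 2, R3 + R4 = 68.60 kΩ.
R2 ‖ (R3+R4) = 4.643 kΩ.
So V_A = 3.42 × 0.6123 = 2.094 mV.
Stage 2 is unloaded, so V_B = V_A · R4/(R3+R4) = 2.094 × 57.7/68.60 = 1.761 mV.

V_B ≈ 1.76 mV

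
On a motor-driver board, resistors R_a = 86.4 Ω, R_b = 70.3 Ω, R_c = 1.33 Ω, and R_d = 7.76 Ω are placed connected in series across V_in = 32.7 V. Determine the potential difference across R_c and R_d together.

Series total: ΣR = 86.4 + 70.3 + 1.33 + 7.76 = 165.8 Ω.
R_{R_c..R_d} = 1.33 + 7.76 = 9.090 Ω.
By the voltage-divider rule, V = 32.7 × 9.090/165.8 = 1.793 V.

V ≈ 1.79 V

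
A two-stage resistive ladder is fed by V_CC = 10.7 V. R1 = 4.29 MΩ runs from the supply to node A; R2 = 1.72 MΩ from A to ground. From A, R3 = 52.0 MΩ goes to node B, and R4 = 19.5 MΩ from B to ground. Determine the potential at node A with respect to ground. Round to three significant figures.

Node A sees R2 in parallel with the series input of stage 2, R3 + R4 = 71.50 MΩ.
R2 ‖ (R3+R4) = 1.680 MΩ.
First divider: V_A = V_CC · 1.680/(4.29 + 1.680) = 3.011 V.

V_A ≈ 3.01 V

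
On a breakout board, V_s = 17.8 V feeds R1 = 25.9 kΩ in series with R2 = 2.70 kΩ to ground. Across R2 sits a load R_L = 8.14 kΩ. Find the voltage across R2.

First combine the lower leg with the load: R2 ‖ R_L = 2.027 kΩ.
Now apply the divider: V_out = 17.8 × 0.07260 = 1.292 V.
(Unloaded it would be 1.68 V; the load pulls it down.)

V_out ≈ 1.29 V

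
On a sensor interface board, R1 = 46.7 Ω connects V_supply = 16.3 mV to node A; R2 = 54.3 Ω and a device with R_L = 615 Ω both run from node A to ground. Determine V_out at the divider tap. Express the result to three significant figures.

R2 ‖ R_L = (54.3 × 615)/(54.3 + 615) = 49.89 Ω.
Then V_out = V_supply · R2'/(R1 + R2') = 16.3 × 49.89/96.59 = 8.420 mV.
(Unloaded it would be 8.76 mV; the load pulls it down.)

V_out ≈ 8.42 mV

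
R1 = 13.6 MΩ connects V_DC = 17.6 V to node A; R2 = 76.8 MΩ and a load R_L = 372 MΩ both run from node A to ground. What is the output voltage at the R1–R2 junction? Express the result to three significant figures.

First combine the lower leg with the load: R2 ‖ R_L = 63.66 MΩ.
Now apply the divider: V_out = 17.6 × 0.8240 = 14.50 V.

V_out ≈ 14.5 V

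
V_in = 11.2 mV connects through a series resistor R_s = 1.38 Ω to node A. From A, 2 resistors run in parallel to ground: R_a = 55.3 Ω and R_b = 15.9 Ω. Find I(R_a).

I ≈ 0.182 mA

Equivalent of the parallel group: R_p = 12.35 Ω.
V_A = 11.2 × 12.35/13.73 = 10.07 mV.
Branch current I = V_A/R_a = 10.07/55.3 = 0.1822 mA.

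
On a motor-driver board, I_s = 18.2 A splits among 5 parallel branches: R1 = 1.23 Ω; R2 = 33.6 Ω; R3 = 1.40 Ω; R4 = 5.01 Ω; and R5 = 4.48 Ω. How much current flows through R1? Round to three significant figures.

Total conductance ΣG = 1/1.23 + 1/33.6 + 1/1.40 + 1/5.01 + 1/4.48 = 1.980 (units of 1/Ω).
By the current-divider rule, I = I_s · G_k/ΣG = 18.2 × 0.4106 = 7.474 A.

I ≈ 7.47 A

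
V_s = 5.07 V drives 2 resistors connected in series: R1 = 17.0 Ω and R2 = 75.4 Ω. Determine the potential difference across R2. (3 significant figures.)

ΣR = 17.0 + 75.4 = 92.40 Ω.
By the voltage-divider rule, V = 5.07 × 75.40/92.40 = 4.137 V.

V ≈ 4.14 V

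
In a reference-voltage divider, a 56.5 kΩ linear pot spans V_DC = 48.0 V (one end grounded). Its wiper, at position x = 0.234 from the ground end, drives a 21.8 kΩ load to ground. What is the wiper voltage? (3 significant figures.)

Lower segment x·R_p = 13.22 kΩ; upper segment (1−x)·R_p = 43.28 kΩ.
R_L loads the lower segment: effective lower R = 8.230 kΩ.
V_out = 48.0 × 8.230/(43.28 + 8.230) = 7.669 V.

V_out ≈ 7.67 V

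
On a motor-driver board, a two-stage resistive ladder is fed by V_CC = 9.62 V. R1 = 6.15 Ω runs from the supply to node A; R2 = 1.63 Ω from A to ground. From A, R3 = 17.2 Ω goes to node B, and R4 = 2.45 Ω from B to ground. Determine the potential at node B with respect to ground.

Looking into the second stage from A: R3 + R4 = 19.65 Ω appears in parallel with R2.
Effective lower resistance at A: R2 ‖ 19.65 = 1.505 Ω.
First divider: V_A = V_CC · 1.505/(6.15 + 1.505) = 1.891 V.
V_B = V_A × 0.1247 = 0.2358 V.

V_B ≈ 0.236 V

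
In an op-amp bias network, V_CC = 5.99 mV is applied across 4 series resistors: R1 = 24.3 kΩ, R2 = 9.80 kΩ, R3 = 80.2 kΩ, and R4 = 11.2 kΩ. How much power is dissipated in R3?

Series current I = V_CC/ΣR = 5.99/125.5 = 0.04773 µA.
V(R3) = I·R = 3.828 mV; P = V·I = 3.828 × 0.04773 = 0.1827 nW.

P ≈ 0.183 nW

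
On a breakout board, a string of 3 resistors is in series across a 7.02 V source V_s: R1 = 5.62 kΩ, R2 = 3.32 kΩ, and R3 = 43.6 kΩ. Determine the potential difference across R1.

Total series resistance ΣR = 5.62 + 3.32 + 43.6 = 52.54 kΩ.
V = V_s · R/ΣR = 7.02 × 0.1070 = 0.7509 V.

V ≈ 0.751 V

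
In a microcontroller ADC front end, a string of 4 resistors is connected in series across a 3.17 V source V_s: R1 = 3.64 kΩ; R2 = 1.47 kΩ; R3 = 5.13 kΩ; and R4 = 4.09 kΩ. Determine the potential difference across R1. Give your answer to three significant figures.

V ≈ 0.805 V

Series total: ΣR = 3.64 + 1.47 + 5.13 + 4.09 = 14.33 kΩ.
By the voltage-divider rule, V = 3.17 × 3.640/14.33 = 0.8052 V.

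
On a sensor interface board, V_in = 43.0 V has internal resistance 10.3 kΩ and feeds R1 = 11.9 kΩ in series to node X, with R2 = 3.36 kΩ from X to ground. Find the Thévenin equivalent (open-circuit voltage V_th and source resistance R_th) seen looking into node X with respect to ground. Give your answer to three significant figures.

R1' = 10.3 + 11.9 = 22.20 kΩ (source resistance + R1).
Open-circuit (no load on X): V_th = V_in · R2/(R1' + R2) = 43.0 × 3.36/(22.20 + 3.36) = 5.653 V.
Looking into X with the source shorted: R_th = R1'·R2/(R1'+R2) = 22.20 × 3.36/25.56 = 2.918 kΩ.

V_th ≈ 5.65 V, R_th ≈ 2.92 kΩ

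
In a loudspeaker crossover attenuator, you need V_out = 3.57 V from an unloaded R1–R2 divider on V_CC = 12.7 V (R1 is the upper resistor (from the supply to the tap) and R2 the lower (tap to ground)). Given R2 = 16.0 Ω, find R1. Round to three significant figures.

R1 ≈ 40.9 Ω

V_out/V_CC = R2/(R1+R2) = 0.2811.
R1 = R2·(1/k − 1) = 16.0 × 2.557 = 40.92 Ω.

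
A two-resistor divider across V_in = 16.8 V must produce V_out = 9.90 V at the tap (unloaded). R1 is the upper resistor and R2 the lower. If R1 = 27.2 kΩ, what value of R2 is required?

R2 ≈ 39.0 kΩ

The divider ratio is R2/(R1+R2) = 9.90/16.8 = 0.5893.
R2 = R1 · 0.5893/(1 − 0.5893) = 39.03 kΩ.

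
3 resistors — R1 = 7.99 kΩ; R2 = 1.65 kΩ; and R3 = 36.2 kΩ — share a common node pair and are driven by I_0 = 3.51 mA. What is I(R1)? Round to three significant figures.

I ≈ 0.579 mA

Conductances: ΣG = 1/7.99 + 1/1.65 + 1/36.2 = 0.7588 (1/kΩ).
Current divider: I(R1) = I_0 · G_k/ΣG = 3.51 × (0.1252/0.7588) = 3.51 × 0.1649 = 0.5789 mA.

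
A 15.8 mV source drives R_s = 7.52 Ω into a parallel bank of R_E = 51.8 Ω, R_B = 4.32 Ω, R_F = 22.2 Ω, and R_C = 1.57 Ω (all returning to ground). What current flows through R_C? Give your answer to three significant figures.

Parallel bank: R_p = 1/(1/51.8 + 1/4.32 + 1/22.2 + 1/1.57) = 1.072 Ω.
Node voltage V_A = V_s · R_p/(R_s + R_p) = 15.8 × 0.1248 = 1.971 mV.
Branch current I = V_A/R_C = 1.971/1.57 = 1.256 mA.
(Equivalently: I_total = 1.839 mA, then current-divider fraction G_k/ΣG = 0.6828.)

I ≈ 1.26 mA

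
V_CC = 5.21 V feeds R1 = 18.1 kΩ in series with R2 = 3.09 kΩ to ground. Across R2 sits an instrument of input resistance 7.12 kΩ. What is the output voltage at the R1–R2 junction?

R2 ‖ R_L = (3.09 × 7.12)/(3.09 + 7.12) = 2.155 kΩ.
Voltage divider with the loaded lower leg: V_out = 5.21 × 2.155/(18.1 + 2.155) = 5.21 × 0.1064 = 0.5543 V.

V_out ≈ 0.554 V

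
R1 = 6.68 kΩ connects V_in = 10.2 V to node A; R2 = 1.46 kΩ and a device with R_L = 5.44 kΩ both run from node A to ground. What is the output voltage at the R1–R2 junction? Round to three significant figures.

First combine the lower leg with the load: R2 ‖ R_L = 1.151 kΩ.
Then V_out = V_in · R2'/(R1 + R2') = 10.2 × 1.151/7.831 = 1.499 V.

V_out ≈ 1.50 V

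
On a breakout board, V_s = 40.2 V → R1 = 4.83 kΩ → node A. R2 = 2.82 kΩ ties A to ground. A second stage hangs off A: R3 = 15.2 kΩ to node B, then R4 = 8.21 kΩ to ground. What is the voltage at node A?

V_A ≈ 13.8 V

Node A sees R2 in parallel with the series input of stage 2, R3 + R4 = 23.41 kΩ.
Effective lower resistance at A: R2 ‖ 23.41 = 2.517 kΩ.
So V_A = 40.2 × 0.3426 = 13.77 V.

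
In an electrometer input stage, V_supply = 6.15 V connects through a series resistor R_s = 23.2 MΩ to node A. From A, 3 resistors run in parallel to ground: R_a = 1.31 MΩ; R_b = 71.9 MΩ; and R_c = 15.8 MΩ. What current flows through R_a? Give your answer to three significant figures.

Equivalent of the parallel group: R_p = 1.190 MΩ.
Node voltage V_A = V_supply · R_p/(R_s + R_p) = 6.15 × 0.04878 = 0.3000 V.
Branch current I = V_A/R_a = 0.3000/1.31 = 0.2290 µA.
(Equivalently: I_total = 0.2522 µA, then current-divider fraction G_k/ΣG = 0.9082.)

I ≈ 0.229 µA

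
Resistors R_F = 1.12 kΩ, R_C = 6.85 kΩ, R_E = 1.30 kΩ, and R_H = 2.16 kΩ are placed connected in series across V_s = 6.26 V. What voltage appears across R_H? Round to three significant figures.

ΣR = 1.12 + 6.85 + 1.30 + 2.16 = 11.43 kΩ.
By the voltage-divider rule, V = 6.26 × 2.160/11.43 = 1.183 V.

V ≈ 1.18 V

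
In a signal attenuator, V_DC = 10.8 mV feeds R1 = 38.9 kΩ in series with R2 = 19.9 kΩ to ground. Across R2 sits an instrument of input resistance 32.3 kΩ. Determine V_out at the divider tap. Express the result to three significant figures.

V_out ≈ 2.60 mV

First combine the lower leg with the load: R2 ‖ R_L = 12.31 kΩ.
Voltage divider with the loaded lower leg: V_out = 10.8 × 12.31/(38.9 + 12.31) = 10.8 × 0.2404 = 2.597 mV.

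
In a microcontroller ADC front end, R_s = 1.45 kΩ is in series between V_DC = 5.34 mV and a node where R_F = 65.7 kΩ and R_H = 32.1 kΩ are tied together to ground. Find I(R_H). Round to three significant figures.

I ≈ 0.156 µA

Parallel bank: R_p = 1/(1/65.7 + 1/32.1) = 21.56 kΩ.
Node voltage V_A = V_DC · R_p/(R_s + R_p) = 5.34 × 0.9370 = 5.004 mV.
I(R_H) = V_A / R_H = 5.004/32.1 = 0.1559 µA.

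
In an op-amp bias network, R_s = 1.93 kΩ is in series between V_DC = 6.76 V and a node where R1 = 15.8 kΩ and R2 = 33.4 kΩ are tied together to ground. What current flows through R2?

I ≈ 0.172 mA

Combine the parallel branches: R_p = (1/15.8 + 1/33.4)⁻¹ = 10.73 kΩ.
Node voltage V_A = V_DC · R_p/(R_s + R_p) = 6.76 × 0.8475 = 5.729 V.
I(R2) = V_A / R2 = 5.729/33.4 = 0.1715 mA.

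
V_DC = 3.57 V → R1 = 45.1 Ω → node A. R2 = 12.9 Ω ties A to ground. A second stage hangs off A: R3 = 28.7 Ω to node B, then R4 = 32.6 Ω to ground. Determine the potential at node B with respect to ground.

Looking into the second stage from A: R3 + R4 = 61.30 Ω appears in parallel with R2.
Effective lower resistance at A: R2 ‖ 61.30 = 10.66 Ω.
First divider: V_A = V_DC · 10.66/(45.1 + 10.66) = 0.6824 V.
Stage 2 is unloaded, so V_B = V_A · R4/(R3+R4) = 0.6824 × 32.6/61.30 = 0.3629 V.

V_B ≈ 0.363 V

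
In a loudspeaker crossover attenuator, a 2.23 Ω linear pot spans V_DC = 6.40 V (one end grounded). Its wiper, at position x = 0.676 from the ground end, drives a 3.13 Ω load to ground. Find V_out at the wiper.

V_out ≈ 3.74 V

The pot divides into 0.7225 Ω above the wiper and 1.507 Ω below.
Lower segment in parallel with the load: 1.507 ‖ 3.13 = 1.017 Ω.
Loaded-divider output: V_out = 6.40 × 0.5848 = 3.742 V.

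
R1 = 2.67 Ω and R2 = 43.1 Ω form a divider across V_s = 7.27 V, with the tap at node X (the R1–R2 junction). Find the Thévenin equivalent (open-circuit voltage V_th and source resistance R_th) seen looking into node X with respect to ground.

With X open, the divider is unloaded: V_th = 7.27 × 43.1/45.77 = 6.846 V.
With V_s suppressed (replaced by a short), R_th = R1 ‖ R2 = (2.670 × 43.1)/(2.670 + 43.1) = 2.514 Ω.

V_th ≈ 6.85 V, R_th ≈ 2.51 Ω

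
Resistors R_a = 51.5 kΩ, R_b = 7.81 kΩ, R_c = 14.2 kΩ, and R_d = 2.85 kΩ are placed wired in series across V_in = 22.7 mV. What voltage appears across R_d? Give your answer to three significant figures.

V ≈ 0.847 mV

ΣR = 51.5 + 7.81 + 14.2 + 2.85 = 76.36 kΩ.
Voltage divider: V = V_in · (2.850 / 76.36) = 22.7 × 0.03732 = 0.8472 mV.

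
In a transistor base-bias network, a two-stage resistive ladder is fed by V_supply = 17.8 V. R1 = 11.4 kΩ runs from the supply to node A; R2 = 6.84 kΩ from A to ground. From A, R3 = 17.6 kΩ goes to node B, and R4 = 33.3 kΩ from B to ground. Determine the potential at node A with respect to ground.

The second stage (R3 + R4 = 50.90 kΩ) loads node A in parallel with R2.
Effective lower resistance at A: R2 ‖ 50.90 = 6.030 kΩ.
V_A = 17.8 × 6.030/(11.4 + 6.030) = 6.158 V.

V_A ≈ 6.16 V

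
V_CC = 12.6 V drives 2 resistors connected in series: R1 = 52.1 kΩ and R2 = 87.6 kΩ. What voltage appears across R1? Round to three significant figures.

Series total: ΣR = 52.1 + 87.6 = 139.7 kΩ.
By the voltage-divider rule, V = 12.6 × 52.10/139.7 = 4.699 V.

V ≈ 4.70 V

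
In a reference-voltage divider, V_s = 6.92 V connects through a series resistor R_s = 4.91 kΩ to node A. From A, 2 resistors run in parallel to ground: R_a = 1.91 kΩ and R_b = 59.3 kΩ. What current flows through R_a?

Combine the parallel branches: R_p = (1/1.91 + 1/59.3)⁻¹ = 1.850 kΩ.
Node voltage V_A = V_s · R_p/(R_s + R_p) = 6.92 × 0.2737 = 1.894 V.
I(R_a) = V_A / R_a = 1.894/1.91 = 0.9917 mA.

I ≈ 0.992 mA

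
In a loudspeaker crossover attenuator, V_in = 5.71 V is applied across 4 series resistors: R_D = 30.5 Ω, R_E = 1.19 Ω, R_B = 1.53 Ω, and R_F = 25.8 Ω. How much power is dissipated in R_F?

The common current is I = 5.71/59.02 = 0.09675 A.
V(R_F) = I·R = 2.496 V; P = V·I = 2.496 × 0.09675 = 0.2415 W.

P ≈ 0.241 W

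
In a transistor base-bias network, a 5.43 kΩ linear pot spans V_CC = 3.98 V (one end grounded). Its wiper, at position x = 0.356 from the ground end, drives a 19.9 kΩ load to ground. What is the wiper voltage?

Lower segment x·R_p = 1.933 kΩ; upper segment (1−x)·R_p = 3.497 kΩ.
Lower segment in parallel with the load: 1.933 ‖ 19.9 = 1.762 kΩ.
Then V_out = V_CC · 1.762/(3.497 + 1.762) = 1.333 V.
(Unloaded: V_out = x·V_CC = 1.42 V.)

V_out ≈ 1.33 V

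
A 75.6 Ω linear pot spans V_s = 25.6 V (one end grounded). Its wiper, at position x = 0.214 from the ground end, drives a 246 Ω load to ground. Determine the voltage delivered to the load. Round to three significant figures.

The pot divides into 59.42 Ω above the wiper and 16.18 Ω below.
R_L loads the lower segment: effective lower R = 15.18 Ω.
Loaded-divider output: V_out = 25.6 × 0.2035 = 5.209 V.
(Unloaded: V_out = x·V_s = 5.48 V.)

V_out ≈ 5.21 V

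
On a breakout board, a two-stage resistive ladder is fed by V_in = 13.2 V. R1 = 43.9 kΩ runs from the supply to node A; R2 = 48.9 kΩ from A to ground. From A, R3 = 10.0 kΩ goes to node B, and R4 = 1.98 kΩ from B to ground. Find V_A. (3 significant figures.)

V_A ≈ 2.37 V

Node A sees R2 in parallel with the series input of stage 2, R3 + R4 = 11.98 kΩ.
Effective lower resistance at A: R2 ‖ 11.98 = 9.623 kΩ.
So V_A = 13.2 × 0.1798 = 2.373 V.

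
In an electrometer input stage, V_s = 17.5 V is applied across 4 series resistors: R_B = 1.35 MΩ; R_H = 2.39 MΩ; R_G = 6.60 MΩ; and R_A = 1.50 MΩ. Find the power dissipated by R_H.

Series current I = V_s/ΣR = 17.5/11.84 = 1.478 µA.
P(R_H) = I²·R_H = (1.478)² × 2.39 = 5.221 µW.

P ≈ 5.22 µW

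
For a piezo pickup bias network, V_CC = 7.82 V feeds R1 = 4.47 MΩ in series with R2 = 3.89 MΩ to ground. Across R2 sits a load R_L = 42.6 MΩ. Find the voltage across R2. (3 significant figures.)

V_out ≈ 3.47 V

R2 ‖ R_L = (3.89 × 42.6)/(3.89 + 42.6) = 3.565 MΩ.
Then V_out = V_CC · R2'/(R1 + R2') = 7.82 × 3.565/8.035 = 3.469 V.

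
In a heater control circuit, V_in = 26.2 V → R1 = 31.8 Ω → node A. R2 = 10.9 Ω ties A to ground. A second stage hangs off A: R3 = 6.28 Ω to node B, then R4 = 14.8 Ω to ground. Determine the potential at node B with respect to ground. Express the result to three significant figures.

V_B ≈ 3.39 V

Looking into the second stage from A: R3 + R4 = 21.08 Ω appears in parallel with R2.
Effective lower resistance at A: R2 ‖ 21.08 = 7.185 Ω.
So V_A = 26.2 × 0.1843 = 4.829 V.
V_B = V_A × 0.7021 = 3.390 V.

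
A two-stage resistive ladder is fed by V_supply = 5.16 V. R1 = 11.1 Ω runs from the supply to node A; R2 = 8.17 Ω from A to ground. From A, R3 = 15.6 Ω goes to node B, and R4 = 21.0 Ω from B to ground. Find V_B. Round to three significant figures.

V_B ≈ 1.11 V

Node A sees R2 in parallel with the series input of stage 2, R3 + R4 = 36.60 Ω.
R2 ‖ (R3+R4) = 6.679 Ω.
So V_A = 5.16 × 0.3757 = 1.938 V.
V_B = V_A × 0.5738 = 1.112 V.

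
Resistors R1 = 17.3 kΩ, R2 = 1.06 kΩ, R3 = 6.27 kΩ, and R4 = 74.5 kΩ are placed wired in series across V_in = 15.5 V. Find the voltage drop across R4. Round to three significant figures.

V ≈ 11.6 V

Series total: ΣR = 17.3 + 1.06 + 6.27 + 74.5 = 99.13 kΩ.
By the voltage-divider rule, V = 15.5 × 74.50/99.13 = 11.65 V.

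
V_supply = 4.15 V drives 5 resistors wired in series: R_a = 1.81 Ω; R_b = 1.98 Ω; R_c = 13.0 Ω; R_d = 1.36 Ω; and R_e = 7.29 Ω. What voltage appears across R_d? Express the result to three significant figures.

V ≈ 0.222 V

Total series resistance ΣR = 1.81 + 1.98 + 13.0 + 1.36 + 7.29 = 25.44 Ω.
V = V_supply · R/ΣR = 4.15 × 0.05346 = 0.2219 V.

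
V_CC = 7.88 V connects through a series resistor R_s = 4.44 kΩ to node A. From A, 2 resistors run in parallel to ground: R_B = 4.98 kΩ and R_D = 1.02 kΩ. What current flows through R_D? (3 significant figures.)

I ≈ 1.24 mA

Combine the parallel branches: R_p = (1/4.98 + 1/1.02)⁻¹ = 0.8466 kΩ.
Node voltage V_A = V_CC · R_p/(R_s + R_p) = 7.88 × 0.1601 = 1.262 V.
Branch current I = V_A/R_D = 1.262/1.02 = 1.237 mA.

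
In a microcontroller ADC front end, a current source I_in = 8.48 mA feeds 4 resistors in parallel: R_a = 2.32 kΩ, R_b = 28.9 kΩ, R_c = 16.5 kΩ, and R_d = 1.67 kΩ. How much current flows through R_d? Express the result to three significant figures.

I ≈ 4.51 mA

Total conductance ΣG = 1/2.32 + 1/28.9 + 1/16.5 + 1/1.67 = 1.125 (units of 1/kΩ).
Current divider: I(R_d) = I_in · G_k/ΣG = 8.48 × (0.5988/1.125) = 8.48 × 0.5322 = 4.513 mA.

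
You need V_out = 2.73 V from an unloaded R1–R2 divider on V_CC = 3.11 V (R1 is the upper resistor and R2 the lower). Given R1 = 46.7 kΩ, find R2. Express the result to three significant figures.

R2 ≈ 336 kΩ

V_out/V_CC = R2/(R1+R2) = 0.8778.
R2 = R1 · 0.8778/(1 − 0.8778) = 335.5 kΩ.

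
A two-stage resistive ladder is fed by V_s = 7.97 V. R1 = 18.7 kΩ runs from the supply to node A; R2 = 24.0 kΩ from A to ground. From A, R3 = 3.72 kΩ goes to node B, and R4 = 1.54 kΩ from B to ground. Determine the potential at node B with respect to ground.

Node A sees R2 in parallel with the series input of stage 2, R3 + R4 = 5.260 kΩ.
R2 ‖ (R3+R4) = 4.314 kΩ.
First divider: V_A = V_s · 4.314/(18.7 + 4.314) = 1.494 V.
Stage 2 is unloaded, so V_B = V_A · R4/(R3+R4) = 1.494 × 1.54/5.260 = 0.4374 V.

V_B ≈ 0.437 V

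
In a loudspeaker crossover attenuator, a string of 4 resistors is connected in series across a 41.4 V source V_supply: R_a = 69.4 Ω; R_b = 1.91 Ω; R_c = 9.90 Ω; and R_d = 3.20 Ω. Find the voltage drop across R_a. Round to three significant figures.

ΣR = 69.4 + 1.91 + 9.90 + 3.20 = 84.41 Ω.
By the voltage-divider rule, V = 41.4 × 69.40/84.41 = 34.04 V.

V ≈ 34.0 V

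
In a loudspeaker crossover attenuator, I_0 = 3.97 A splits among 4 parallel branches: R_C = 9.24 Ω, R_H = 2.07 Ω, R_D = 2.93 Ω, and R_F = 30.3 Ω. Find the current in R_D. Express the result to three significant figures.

I ≈ 1.40 A

Total conductance ΣG = 1/9.24 + 1/2.07 + 1/2.93 + 1/30.3 = 0.9656 (units of 1/Ω).
Current divider: I(R_D) = I_0 · G_k/ΣG = 3.97 × (0.3413/0.9656) = 3.97 × 0.3534 = 1.403 A.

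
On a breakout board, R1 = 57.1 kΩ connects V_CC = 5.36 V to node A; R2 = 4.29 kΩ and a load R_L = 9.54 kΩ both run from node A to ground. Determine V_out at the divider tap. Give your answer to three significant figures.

First combine the lower leg with the load: R2 ‖ R_L = 2.959 kΩ.
Voltage divider with the loaded lower leg: V_out = 5.36 × 2.959/(57.1 + 2.959) = 5.36 × 0.04927 = 0.2641 V.

V_out ≈ 0.264 V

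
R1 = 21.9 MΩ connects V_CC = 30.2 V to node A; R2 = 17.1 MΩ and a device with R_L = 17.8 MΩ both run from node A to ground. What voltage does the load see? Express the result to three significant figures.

V_out ≈ 8.60 V

First combine the lower leg with the load: R2 ‖ R_L = 8.721 MΩ.
Then V_out = V_CC · R2'/(R1 + R2') = 30.2 × 8.721/30.62 = 8.601 V.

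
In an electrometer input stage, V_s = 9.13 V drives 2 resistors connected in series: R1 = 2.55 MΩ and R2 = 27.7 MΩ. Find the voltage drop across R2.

Total series resistance ΣR = 2.55 + 27.7 = 30.25 MΩ.
Voltage divider: V = V_s · (27.70 / 30.25) = 9.13 × 0.9157 = 8.360 V.

V ≈ 8.36 V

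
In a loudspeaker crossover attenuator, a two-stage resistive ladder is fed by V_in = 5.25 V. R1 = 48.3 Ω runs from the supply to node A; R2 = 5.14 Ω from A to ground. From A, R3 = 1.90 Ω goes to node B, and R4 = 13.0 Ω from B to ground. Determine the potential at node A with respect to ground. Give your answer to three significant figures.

V_A ≈ 0.385 V

Looking into the second stage from A: R3 + R4 = 14.90 Ω appears in parallel with R2.
Effective lower resistance at A: R2 ‖ 14.90 = 3.822 Ω.
First divider: V_A = V_in · 3.822/(48.3 + 3.822) = 0.3849 V.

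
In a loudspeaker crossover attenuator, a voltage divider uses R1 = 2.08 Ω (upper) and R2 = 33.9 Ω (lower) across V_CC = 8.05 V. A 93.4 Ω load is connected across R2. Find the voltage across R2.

First combine the lower leg with the load: R2 ‖ R_L = 24.87 Ω.
Voltage divider with the loaded lower leg: V_out = 8.05 × 24.87/(2.08 + 24.87) = 8.05 × 0.9228 = 7.429 V.

V_out ≈ 7.43 V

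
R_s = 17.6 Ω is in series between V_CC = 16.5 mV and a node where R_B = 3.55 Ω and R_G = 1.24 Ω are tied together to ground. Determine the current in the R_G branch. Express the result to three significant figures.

I ≈ 0.660 mA

Combine the parallel branches: R_p = (1/3.55 + 1/1.24)⁻¹ = 0.9190 Ω.
V_A by voltage divider: V_A = 16.5 × 0.9190/(17.6 + 0.9190) = 0.8188 mV.
I(R_G) = V_A / R_G = 0.8188/1.24 = 0.6603 mA.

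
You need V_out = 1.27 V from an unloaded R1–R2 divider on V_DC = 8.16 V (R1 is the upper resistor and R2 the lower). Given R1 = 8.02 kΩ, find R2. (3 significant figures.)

R2 ≈ 1.48 kΩ

V_out/V_DC = R2/(R1+R2) = 0.1556.
R2 = R1 · 0.1556/(1 − 0.1556) = 1.478 kΩ.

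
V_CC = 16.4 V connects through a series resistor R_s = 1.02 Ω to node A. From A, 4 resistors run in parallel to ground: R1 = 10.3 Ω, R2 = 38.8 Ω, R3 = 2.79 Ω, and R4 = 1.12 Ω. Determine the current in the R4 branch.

I ≈ 6.10 A

Parallel bank: R_p = 1/(1/10.3 + 1/38.8 + 1/2.79 + 1/1.12) = 0.7277 Ω.
Node voltage V_A = V_CC · R_p/(R_s + R_p) = 16.4 × 0.4164 = 6.829 V.
Branch current I = V_A/R4 = 6.829/1.12 = 6.097 A.
(Equivalently: I_total = 9.384 A, then current-divider fraction G_k/ΣG = 0.6498.)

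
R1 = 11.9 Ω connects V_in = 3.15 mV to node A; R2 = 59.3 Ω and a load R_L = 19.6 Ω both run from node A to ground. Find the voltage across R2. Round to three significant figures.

V_out ≈ 1.74 mV

The load sits in parallel with R2, giving an effective lower resistance R2' = R2·R_L/(R2+R_L) = 14.73 Ω.
Voltage divider with the loaded lower leg: V_out = 3.15 × 14.73/(11.9 + 14.73) = 3.15 × 0.5532 = 1.742 mV.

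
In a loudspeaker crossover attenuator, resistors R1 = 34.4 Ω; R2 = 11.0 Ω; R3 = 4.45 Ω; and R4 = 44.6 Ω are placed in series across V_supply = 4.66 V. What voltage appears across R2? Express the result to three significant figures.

V ≈ 0.543 V

Series total: ΣR = 34.4 + 11.0 + 4.45 + 44.6 = 94.45 Ω.
By the voltage-divider rule, V = 4.66 × 11.00/94.45 = 0.5427 V.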